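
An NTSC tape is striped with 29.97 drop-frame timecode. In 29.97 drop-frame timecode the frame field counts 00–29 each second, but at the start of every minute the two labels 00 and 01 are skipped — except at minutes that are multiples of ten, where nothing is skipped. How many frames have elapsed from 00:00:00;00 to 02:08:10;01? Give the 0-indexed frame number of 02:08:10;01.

Complete 10-minute blocks: 12, each 17982 frames → 215784.
Remaining 8 whole minutes in the current block: 1800 + 7 × 1798 = 14386 frames.
Within the current minute: 10 × 30 + 1 − 2 = 299 (labels ;00/;01 skipped at this minute). Total = 215784 + 14386 + 299 = 230469.

230469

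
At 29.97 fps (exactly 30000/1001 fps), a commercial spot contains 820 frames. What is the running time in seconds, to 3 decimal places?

27.361 seconds

Running time = 820 × 1001/30000 = 41041/1500 s ≈ 27.361 s.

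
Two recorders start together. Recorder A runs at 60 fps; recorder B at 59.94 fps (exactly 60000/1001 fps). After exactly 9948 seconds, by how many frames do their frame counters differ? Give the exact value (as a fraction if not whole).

596880/1001 frames

A emits 60 × 9948 = 596880 frames; B emits 60000/1001 × 9948 = 596880000/1001.
Difference = 596880/1001 frames (≈ 596.2837); B is behind A.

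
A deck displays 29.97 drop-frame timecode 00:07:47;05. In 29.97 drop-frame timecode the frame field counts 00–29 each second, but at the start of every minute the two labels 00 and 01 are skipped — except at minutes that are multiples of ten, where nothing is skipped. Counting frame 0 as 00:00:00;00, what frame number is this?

14001

Complete 10-minute blocks: 0, each 17982 frames → 0.
Remaining 7 whole minutes in the current block: 1800 + 6 × 1798 = 12588 frames.
Within the current minute: 47 × 30 + 5 − 2 = 1413 (labels ;00/;01 skipped at this minute). Total = 0 + 12588 + 1413 = 14001.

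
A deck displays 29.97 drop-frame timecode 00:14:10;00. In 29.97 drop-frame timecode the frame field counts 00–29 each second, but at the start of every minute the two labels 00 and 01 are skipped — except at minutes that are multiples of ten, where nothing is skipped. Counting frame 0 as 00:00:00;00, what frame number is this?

As if non-drop at 30 labels/s: (0 × 3600 + 14 × 60 + 10) × 30 + 0 = 25500.
Minute boundaries passed: 14; those not divisible by 10: 14 − 1 = 13; dropped labels = 2 × 13 = 26.
Actual frame index = 25500 − 26 = 25474.

25474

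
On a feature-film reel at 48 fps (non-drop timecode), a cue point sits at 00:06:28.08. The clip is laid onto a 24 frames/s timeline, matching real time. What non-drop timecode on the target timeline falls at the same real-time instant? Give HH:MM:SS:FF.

00:06:28:04

Source frame index: (0×3600 + 6×60 + 28) × 48 + 8 = 18632.
Real time: 18632 / (48) = 2329/6 s.
Target frame: (2329/6) × (24) = 9316.
At 24 labels/s: frame 9316 → 00:06:28:04.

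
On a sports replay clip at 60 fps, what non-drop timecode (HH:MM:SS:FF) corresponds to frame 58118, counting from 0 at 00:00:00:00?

00:16:08:38

58118 ÷ 60 = 968 full seconds, remainder 38 frames.
968 s = 0 h 16 min 8 s.
Timecode: 00:16:08:38.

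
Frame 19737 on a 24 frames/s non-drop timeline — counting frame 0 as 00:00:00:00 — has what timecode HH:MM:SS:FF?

19737 ÷ 24 = 822 full seconds, remainder 9 frames.
822 s = 0 h 13 min 42 s.
Timecode: 00:13:42:09.

00:13:42:09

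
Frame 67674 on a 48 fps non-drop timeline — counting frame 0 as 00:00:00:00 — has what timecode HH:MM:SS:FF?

00:23:29:42

67674 ÷ 48 = 1409 full seconds, remainder 42 frames.
1409 s = 0 h 23 min 29 s.
Timecode: 00:23:29:42.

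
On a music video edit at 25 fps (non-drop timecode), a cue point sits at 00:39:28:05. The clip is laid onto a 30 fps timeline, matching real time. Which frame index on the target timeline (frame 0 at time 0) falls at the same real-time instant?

Source frame index: (0×3600 + 39×60 + 28) × 25 + 5 = 59205.
Real time: 59205 / (25) = 11841/5 s.
Target frame: (11841/5) × (30) = 71046.

frame 71046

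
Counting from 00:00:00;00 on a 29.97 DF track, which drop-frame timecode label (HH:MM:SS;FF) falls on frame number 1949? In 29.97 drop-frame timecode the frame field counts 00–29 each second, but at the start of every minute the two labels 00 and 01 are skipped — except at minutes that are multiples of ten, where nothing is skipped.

00:01:05;01

Ten DF minutes hold 17982 frames, so frame 1949 lies in block 0 (frames 0–17981) with 1949 frames into that block.
The block's first minute is 1800 frames and the rest 1798 each; 1949 frames reaches minute 1, so 0 × 18 + 1 × 2 = 2 labels have been skipped so far.
Adding those back, label number 1949 + 2 = 1951 at 30 labels/s is 65 s + 1 f = 0 h 1 min 5 s frame 1, i.e. 00:01:05;01.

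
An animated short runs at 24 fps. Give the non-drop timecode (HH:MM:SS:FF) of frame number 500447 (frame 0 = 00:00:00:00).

05:47:31:23

500447 ÷ 24 = 20851 full seconds, remainder 23 frames.
20851 s = 5 h 47 min 31 s.
Timecode: 05:47:31:23.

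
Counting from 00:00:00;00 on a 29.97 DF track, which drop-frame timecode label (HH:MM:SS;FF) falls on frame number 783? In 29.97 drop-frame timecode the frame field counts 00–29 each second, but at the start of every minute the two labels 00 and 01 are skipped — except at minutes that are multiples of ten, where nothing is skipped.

00:00:26;03

Ten DF minutes hold 17982 frames, so frame 783 lies in block 0 (frames 0–17981) with 783 frames into that block.
The block's first minute is 1800 frames and the rest 1798 each; 783 frames reaches minute 0, so 0 × 18 + 0 × 2 = 0 labels have been skipped so far.
Adding those back, label number 783 + 0 = 783 at 30 labels/s is 26 s + 3 f = 0 h 0 min 26 s frame 3, i.e. 00:00:26;03.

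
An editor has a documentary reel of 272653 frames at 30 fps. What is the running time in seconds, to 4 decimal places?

9088.4333 seconds

Running time = 272653 × 1/30 = 272653/30 s ≈ 9088.4333 s.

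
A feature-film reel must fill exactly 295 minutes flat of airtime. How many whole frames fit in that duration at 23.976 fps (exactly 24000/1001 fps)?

424375 frames

295 min = 17700 s.
Frames = 17700 × 24000/1001 = 424800000/1001 ≈ 424375.6244.
Complete frames: 424375.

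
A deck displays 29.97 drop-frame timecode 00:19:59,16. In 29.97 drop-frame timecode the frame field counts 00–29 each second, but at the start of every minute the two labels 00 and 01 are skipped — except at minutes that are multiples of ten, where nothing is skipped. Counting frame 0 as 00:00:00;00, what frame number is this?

35950

As if non-drop at 30 labels/s: (0 × 3600 + 19 × 60 + 59) × 30 + 16 = 35986.
Minute boundaries passed: 19; those not divisible by 10: 19 − 1 = 18; dropped labels = 2 × 18 = 36.
Actual frame index = 35986 − 36 = 35950.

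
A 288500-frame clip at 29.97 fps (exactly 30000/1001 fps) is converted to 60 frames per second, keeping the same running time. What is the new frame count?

577577 frames

Target frames = source frames × (target rate / source rate) = 288500 × (60)/(30000/1001) = 288500 × 1001/500 = 577577.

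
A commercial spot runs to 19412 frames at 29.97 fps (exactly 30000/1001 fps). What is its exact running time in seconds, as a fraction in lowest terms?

Running time = 19412 ÷ (30000/1001) = 19412 × 1001/30000 = 4857853/7500 s.

4857853/7500 seconds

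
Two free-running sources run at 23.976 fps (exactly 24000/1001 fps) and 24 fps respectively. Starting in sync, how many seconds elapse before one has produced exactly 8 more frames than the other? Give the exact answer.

1001/3 seconds

The gap grows by |24 − 24000/1001| = 24/1001 frames per second.
Time for a 8-frame gap: 8 ÷ (24/1001) = 1001/3 s.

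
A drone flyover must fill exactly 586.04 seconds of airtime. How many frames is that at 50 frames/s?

Frames = 586.04 × 50 = 29302.

29302 frames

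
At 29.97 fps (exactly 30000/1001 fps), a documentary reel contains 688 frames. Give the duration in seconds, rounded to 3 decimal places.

22.956 seconds

Running time = 688 × 1001/30000 = 43043/1875 s ≈ 22.956 s.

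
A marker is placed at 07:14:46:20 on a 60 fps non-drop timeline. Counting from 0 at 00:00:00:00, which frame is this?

frame 1565180

Total seconds to the label: (7 × 3600 + 14 × 60 + 46) = 26086.
Frame index = 26086 × 60 + 20 = 1565180.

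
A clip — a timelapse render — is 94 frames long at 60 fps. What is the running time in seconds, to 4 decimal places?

1.5667 seconds

Running time = 94 × 1/60 = 47/30 s ≈ 1.5667 s.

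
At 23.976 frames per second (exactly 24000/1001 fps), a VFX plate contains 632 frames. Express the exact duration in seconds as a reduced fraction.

79079/3000 seconds

Running time = 632 ÷ (24000/1001) = 632 × 1001/24000 = 79079/3000 s.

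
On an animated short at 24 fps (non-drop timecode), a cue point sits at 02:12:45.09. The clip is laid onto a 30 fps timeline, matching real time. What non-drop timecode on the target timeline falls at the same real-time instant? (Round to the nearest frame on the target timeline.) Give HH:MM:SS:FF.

02:12:45:11

Source frame index: (2×3600 + 12×60 + 45) × 24 + 9 = 191169.
Real time: 191169 / (24) = 63723/8 s.
Target frame: (63723/8) × (30) = 955845/4 ≈ 238961.250 → 238961.
At 30 labels/s: frame 238961 → 02:12:45:11.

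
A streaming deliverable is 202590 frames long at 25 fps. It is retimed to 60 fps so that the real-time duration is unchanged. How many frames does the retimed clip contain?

486216 frames

Target frames = source frames × (target rate / source rate) = 202590 × (60)/(25) = 202590 × 12/5 = 486216.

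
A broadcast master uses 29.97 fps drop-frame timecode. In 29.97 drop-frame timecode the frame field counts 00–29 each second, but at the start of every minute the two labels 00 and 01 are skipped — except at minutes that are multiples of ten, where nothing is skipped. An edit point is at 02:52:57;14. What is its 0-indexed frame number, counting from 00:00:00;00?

As if non-drop at 30 labels/s: (2 × 3600 + 52 × 60 + 57) × 30 + 14 = 311324.
Minute boundaries passed: 172; those not divisible by 10: 172 − 17 = 155; dropped labels = 2 × 155 = 310.
Actual frame index = 311324 − 310 = 311014.

311014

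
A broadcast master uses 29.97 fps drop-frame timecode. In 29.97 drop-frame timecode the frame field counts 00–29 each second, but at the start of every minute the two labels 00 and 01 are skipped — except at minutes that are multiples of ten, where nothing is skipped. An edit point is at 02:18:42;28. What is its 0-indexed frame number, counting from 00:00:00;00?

249438

Complete 10-minute blocks: 13, each 17982 frames → 233766.
Remaining 8 whole minutes in the current block: 1800 + 7 × 1798 = 14386 frames.
Within the current minute: 42 × 30 + 28 − 2 = 1286 (labels ;00/;01 skipped at this minute). Total = 233766 + 14386 + 1286 = 249438.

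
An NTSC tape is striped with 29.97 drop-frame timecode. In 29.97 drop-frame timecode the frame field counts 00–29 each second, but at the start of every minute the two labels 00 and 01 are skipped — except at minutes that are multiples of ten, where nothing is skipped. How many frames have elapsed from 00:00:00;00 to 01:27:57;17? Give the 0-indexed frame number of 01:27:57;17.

158169

Complete 10-minute blocks: 8, each 17982 frames → 143856.
Remaining 7 whole minutes in the current block: 1800 + 6 × 1798 = 12588 frames.
Within the current minute: 57 × 30 + 17 − 2 = 1725 (labels ;00/;01 skipped at this minute). Total = 143856 + 12588 + 1725 = 158169.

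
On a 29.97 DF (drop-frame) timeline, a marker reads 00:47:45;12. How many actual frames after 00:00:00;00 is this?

85876

As if non-drop at 30 labels/s: (0 × 3600 + 47 × 60 + 45) × 30 + 12 = 85962.
Minute boundaries passed: 47; those not divisible by 10: 47 − 4 = 43; dropped labels = 2 × 43 = 86.
Actual frame index = 85962 − 86 = 85876.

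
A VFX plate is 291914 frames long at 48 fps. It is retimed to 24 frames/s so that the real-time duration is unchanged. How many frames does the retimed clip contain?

145957 frames

Target frames = source frames × (target rate / source rate) = 291914 × (24)/(48) = 291914 × 1/2 = 145957.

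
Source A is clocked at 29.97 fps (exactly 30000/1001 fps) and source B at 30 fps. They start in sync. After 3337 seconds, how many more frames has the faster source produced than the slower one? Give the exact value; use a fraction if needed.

A emits 30000/1001 × 3337 = 100110000/1001 frames; B emits 30 × 3337 = 100110.
Difference = 100110/1001 frames (≈ 100.0100); B is ahead of A.

100110/1001 frames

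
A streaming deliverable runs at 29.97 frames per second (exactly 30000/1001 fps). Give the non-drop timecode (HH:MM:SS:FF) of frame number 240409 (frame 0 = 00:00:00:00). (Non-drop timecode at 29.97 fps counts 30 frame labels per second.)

240409 ÷ 30 = 8013 full seconds, remainder 19 frames.
8013 s = 2 h 13 min 33 s.
Timecode: 02:13:33:19.

02:13:33:19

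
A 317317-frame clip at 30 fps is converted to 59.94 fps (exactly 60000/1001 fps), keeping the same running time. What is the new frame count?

634000 frames

Target frames = source frames × (target rate / source rate) = 317317 × (60000/1001)/(30) = 317317 × 2000/1001 = 634000.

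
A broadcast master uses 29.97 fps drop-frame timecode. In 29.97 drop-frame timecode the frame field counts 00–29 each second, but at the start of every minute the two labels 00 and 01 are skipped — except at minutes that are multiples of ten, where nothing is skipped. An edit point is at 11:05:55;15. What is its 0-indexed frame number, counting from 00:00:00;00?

Complete 10-minute blocks: 66, each 17982 frames → 1186812.
Remaining 5 whole minutes in the current block: 1800 + 4 × 1798 = 8992 frames.
Within the current minute: 55 × 30 + 15 − 2 = 1663 (labels ;00/;01 skipped at this minute). Total = 1186812 + 8992 + 1663 = 1197467.

1197467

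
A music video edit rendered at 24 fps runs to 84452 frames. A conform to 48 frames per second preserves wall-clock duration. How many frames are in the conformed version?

Target frames = source frames × (target rate / source rate) = 84452 × (48)/(24) = 84452 × 2 = 168904.

168904 frames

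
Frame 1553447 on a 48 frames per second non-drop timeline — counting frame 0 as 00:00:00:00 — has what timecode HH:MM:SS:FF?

1553447 ÷ 48 = 32363 full seconds, remainder 23 frames.
32363 s = 8 h 59 min 23 s.
Timecode: 08:59:23:23.

08:59:23:23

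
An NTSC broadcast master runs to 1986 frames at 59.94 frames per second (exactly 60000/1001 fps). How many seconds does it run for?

Running time = 1986 / (60000/1001) = 33.1331 s.

33.1331 seconds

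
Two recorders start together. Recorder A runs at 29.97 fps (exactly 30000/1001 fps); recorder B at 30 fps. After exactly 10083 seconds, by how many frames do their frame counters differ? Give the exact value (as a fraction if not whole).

A emits 30000/1001 × 10083 = 302490000/1001 frames; B emits 30 × 10083 = 302490.
Difference = 302490/1001 frames (≈ 302.1878); B is ahead of A.

302490/1001 frames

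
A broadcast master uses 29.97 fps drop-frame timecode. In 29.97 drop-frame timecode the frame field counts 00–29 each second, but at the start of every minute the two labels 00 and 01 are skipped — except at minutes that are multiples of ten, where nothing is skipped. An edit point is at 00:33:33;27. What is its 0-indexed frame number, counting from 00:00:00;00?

60357

As if non-drop at 30 labels/s: (0 × 3600 + 33 × 60 + 33) × 30 + 27 = 60417.
Minute boundaries passed: 33; those not divisible by 10: 33 − 3 = 30; dropped labels = 2 × 30 = 60.
Actual frame index = 60417 − 60 = 60357.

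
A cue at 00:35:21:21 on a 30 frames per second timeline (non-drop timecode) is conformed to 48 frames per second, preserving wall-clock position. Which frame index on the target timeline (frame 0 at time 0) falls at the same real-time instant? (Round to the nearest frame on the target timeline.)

frame 101842

Source frame index: (0×3600 + 35×60 + 21) × 30 + 21 = 63651.
Real time: 63651 / (30) = 21217/10 s.
Target frame: (21217/10) × (48) = 509208/5 ≈ 101841.600 → 101842.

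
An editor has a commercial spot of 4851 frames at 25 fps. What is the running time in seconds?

Running time = 4851 / (25) = 194.04 s.

194.04 seconds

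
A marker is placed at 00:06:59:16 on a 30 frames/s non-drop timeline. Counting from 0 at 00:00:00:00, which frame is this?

12586

Total seconds to the label: (0 × 3600 + 6 × 60 + 59) = 419.
Frame index = 419 × 30 + 16 = 12586.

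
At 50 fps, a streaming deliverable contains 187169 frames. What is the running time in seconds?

Running time = 187169 / (50) = 3743.38 s.

3743.38 seconds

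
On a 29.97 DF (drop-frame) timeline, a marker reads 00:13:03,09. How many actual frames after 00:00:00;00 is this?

23475

Complete 10-minute blocks: 1, each 17982 frames → 17982.
Remaining 3 whole minutes in the current block: 1800 + 2 × 1798 = 5396 frames.
Within the current minute: 3 × 30 + 9 − 2 = 97 (labels ;00/;01 skipped at this minute). Total = 17982 + 5396 + 97 = 23475.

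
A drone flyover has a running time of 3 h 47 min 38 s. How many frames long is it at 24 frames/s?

3 h 47 min 38 s = 13658 s.
Frames = 13658 × 24 = 327792.

327792 frames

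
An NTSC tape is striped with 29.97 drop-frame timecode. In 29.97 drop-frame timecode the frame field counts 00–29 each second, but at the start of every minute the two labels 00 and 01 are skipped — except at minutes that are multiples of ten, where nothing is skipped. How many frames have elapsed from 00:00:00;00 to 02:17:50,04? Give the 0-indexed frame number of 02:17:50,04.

As if non-drop at 30 labels/s: (2 × 3600 + 17 × 60 + 50) × 30 + 4 = 248104.
Minute boundaries passed: 137; those not divisible by 10: 137 − 13 = 124; dropped labels = 2 × 124 = 248.
Actual frame index = 248104 − 248 = 247856.

247856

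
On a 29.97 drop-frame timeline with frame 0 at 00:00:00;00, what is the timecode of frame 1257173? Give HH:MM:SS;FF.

Each 10-minute DF block holds 10 × 60 × 30 − 9 × 2 = 17982 frames. 1257173 ÷ 17982 → 69 full blocks, remainder 16415.
Within the partial block the first minute is 1800 frames and each further minute 1798, so 9 further minute boundaries passed. Total skipped labels = 18 × 69 + 2 × 9 = 1260.
Non-drop label index = 1257173 + 1260 = 1258433; at 30 labels/s that is 11:39:07:23, i.e. DF 11:39:07;23.

11:39:07;23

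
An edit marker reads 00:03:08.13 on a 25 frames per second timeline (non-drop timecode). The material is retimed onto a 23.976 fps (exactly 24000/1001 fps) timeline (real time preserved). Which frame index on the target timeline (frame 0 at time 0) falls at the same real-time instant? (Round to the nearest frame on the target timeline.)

Source frame index: (0×3600 + 3×60 + 8) × 25 + 13 = 4713.
Real time: 4713 / (25) = 4713/25 s.
Target frame: (4713/25) × (24000/1001) = 4524480/1001 ≈ 4519.960 → 4520.

frame 4520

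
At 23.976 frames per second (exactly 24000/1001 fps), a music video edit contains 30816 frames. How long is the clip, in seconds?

1285.284 seconds

Running time = 30816 / (24000/1001) = 1285.284 s.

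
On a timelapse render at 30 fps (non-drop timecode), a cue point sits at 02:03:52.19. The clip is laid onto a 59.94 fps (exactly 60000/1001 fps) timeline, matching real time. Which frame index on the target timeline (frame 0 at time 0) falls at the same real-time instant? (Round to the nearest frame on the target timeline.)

Source frame index: (2×3600 + 3×60 + 52) × 30 + 19 = 222979.
Real time: 222979 / (30) = 222979/30 s.
Target frame: (222979/30) × (60000/1001) = 445958000/1001 ≈ 445512.488 → 445512.

frame 445512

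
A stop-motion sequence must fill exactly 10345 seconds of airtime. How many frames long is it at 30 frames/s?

Frames = 10345 × 30 = 310350.

310350 frames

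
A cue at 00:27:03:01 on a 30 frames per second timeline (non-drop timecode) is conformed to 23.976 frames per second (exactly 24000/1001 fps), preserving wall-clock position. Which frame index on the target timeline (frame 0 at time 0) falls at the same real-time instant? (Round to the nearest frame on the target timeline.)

Source frame index: (0×3600 + 27×60 + 3) × 30 + 1 = 48691.
Real time: 48691 / (30) = 48691/30 s.
Target frame: (48691/30) × (24000/1001) = 38952800/1001 ≈ 38913.886 → 38914.

frame 38914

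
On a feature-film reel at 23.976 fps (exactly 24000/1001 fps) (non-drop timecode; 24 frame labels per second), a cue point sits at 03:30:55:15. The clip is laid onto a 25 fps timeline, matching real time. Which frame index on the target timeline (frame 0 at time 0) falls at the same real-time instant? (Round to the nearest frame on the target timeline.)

frame 316707

Source frame index: (3×3600 + 30×60 + 55) × 24 + 15 = 303735.
Real time: 303735 / (24000/1001) = 20269249/1600 s.
Target frame: (20269249/1600) × (25) = 20269249/64 ≈ 316707.016 → 316707.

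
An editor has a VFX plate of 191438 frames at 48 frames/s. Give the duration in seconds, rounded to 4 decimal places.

3988.2917 seconds

Running time = 191438 × 1/48 = 95719/24 s ≈ 3988.2917 s.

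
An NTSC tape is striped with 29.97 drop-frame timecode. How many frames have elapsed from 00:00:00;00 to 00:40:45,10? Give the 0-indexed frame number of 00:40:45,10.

73288

Complete 10-minute blocks: 4, each 17982 frames → 71928.
Remaining 0 whole minutes in the current block: 0 frames.
Within the current minute: 45 × 30 + 10 = 1360. Total = 71928 + 0 + 1360 = 73288.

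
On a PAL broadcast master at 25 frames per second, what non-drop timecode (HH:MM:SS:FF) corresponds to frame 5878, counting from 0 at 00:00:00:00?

5878 ÷ 25 = 235 full seconds, remainder 3 frames.
235 s = 0 h 3 min 55 s.
Timecode: 00:03:55:03.

00:03:55:03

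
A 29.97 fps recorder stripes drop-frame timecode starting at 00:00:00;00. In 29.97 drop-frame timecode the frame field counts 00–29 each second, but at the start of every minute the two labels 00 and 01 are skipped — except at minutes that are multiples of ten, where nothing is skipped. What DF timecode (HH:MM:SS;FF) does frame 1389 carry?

00:00:46;09

Each 10-minute DF block holds 10 × 60 × 30 − 9 × 2 = 17982 frames. 1389 ÷ 17982 → 0 full blocks, remainder 1389.
Within the partial block the first minute is 1800 frames and each further minute 1798, so 0 further minute boundaries passed. Total skipped labels = 18 × 0 + 2 × 0 = 0.
Non-drop label index = 1389 + 0 = 1389; at 30 labels/s that is 00:00:46:09, i.e. DF 00:00:46;09.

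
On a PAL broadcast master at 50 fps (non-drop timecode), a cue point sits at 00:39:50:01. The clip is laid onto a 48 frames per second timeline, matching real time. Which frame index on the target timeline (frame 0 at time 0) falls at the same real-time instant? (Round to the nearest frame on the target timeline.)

frame 114721

Source frame index: (0×3600 + 39×60 + 50) × 50 + 1 = 119501.
Real time: 119501 / (50) = 119501/50 s.
Target frame: (119501/50) × (48) = 2868024/25 ≈ 114720.960 → 114721.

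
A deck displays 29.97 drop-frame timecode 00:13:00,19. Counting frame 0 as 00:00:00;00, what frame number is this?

23395

As if non-drop at 30 labels/s: (0 × 3600 + 13 × 60 + 0) × 30 + 19 = 23419.
Minute boundaries passed: 13; those not divisible by 10: 13 − 1 = 12; dropped labels = 2 × 12 = 24.
Actual frame index = 23419 − 24 = 23395.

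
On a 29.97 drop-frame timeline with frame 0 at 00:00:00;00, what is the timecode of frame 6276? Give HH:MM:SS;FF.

Each 10-minute DF block holds 10 × 60 × 30 − 9 × 2 = 17982 frames. 6276 ÷ 17982 → 0 full blocks, remainder 6276.
Within the partial block the first minute is 1800 frames and each further minute 1798, so 3 further minute boundaries passed. Total skipped labels = 18 × 0 + 2 × 3 = 6.
Non-drop label index = 6276 + 6 = 6282; at 30 labels/s that is 00:03:29:12, i.e. DF 00:03:29;12.

00:03:29;12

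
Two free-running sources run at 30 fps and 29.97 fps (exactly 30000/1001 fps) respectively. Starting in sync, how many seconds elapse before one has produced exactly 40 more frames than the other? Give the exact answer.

4004/3 seconds

The gap grows by |30000/1001 − 30| = 30/1001 frames per second.
Time for a 40-frame gap: 40 ÷ (30/1001) = 4004/3 s.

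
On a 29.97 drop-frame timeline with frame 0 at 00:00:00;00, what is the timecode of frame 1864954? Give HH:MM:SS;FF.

17:17:07;12

Each 10-minute DF block holds 10 × 60 × 30 − 9 × 2 = 17982 frames. 1864954 ÷ 17982 → 103 full blocks, remainder 12808.
Within the partial block the first minute is 1800 frames and each further minute 1798, so 7 further minute boundaries passed. Total skipped labels = 18 × 103 + 2 × 7 = 1868.
Non-drop label index = 1864954 + 1868 = 1866822; at 30 labels/s that is 17:17:07:12, i.e. DF 17:17:07;12.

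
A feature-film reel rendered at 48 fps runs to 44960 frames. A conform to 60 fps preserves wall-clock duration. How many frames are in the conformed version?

56200 frames

Target frames = source frames × (target rate / source rate) = 44960 × (60)/(48) = 44960 × 5/4 = 56200.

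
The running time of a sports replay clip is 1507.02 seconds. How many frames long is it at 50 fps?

75351 frames

Frames = 1507.02 × 50 = 75351.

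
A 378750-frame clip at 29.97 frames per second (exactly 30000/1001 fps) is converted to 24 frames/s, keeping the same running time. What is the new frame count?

303303 frames

Target frames = source frames × (target rate / source rate) = 378750 × (24)/(30000/1001) = 378750 × 1001/1250 = 303303.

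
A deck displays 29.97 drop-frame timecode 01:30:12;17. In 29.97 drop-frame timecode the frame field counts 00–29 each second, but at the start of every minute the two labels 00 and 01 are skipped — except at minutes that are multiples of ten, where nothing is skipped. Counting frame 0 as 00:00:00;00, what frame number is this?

As if non-drop at 30 labels/s: (1 × 3600 + 30 × 60 + 12) × 30 + 17 = 162377.
Minute boundaries passed: 90; those not divisible by 10: 90 − 9 = 81; dropped labels = 2 × 81 = 162.
Actual frame index = 162377 − 162 = 162215.

162215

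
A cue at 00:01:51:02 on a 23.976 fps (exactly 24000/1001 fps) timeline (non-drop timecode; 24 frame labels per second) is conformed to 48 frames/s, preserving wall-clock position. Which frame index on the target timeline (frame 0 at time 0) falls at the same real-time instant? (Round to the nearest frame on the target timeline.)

frame 5337

Source frame index: (0×3600 + 1×60 + 51) × 24 + 2 = 2666.
Real time: 2666 / (24000/1001) = 1334333/12000 s.
Target frame: (1334333/12000) × (48) = 1334333/250 ≈ 5337.332 → 5337.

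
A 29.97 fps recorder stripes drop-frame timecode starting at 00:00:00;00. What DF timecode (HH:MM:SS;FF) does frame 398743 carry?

Each 10-minute DF block holds 10 × 60 × 30 − 9 × 2 = 17982 frames. 398743 ÷ 17982 → 22 full blocks, remainder 3139.
Within the partial block the first minute is 1800 frames and each further minute 1798, so 1 further minute boundary passed. Total skipped labels = 18 × 22 + 2 × 1 = 398.
Non-drop label index = 398743 + 398 = 399141; at 30 labels/s that is 03:41:44:21, i.e. DF 03:41:44;21.

03:41:44;21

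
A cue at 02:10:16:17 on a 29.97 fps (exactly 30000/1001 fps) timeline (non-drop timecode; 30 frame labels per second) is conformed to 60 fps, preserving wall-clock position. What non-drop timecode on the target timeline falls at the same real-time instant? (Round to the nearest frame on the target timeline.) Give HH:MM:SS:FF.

Source frame index: (2×3600 + 10×60 + 16) × 30 + 17 = 234497.
Real time: 234497 / (30000/1001) = 234731497/30000 s.
Target frame: (234731497/30000) × (60) = 234731497/500 ≈ 469462.994 → 469463.
At 60 labels/s: frame 469463 → 02:10:24:23.

02:10:24:23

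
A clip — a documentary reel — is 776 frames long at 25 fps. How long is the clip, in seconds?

31.04 seconds

Running time = 776 / (25) = 31.04 s.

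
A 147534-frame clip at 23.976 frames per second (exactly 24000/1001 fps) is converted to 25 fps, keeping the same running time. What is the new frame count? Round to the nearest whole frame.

153835 frames

Frames at target rate = 147534 × (25) / (24000/1001) = 24613589/160 ≈ 153834.931.
Nearest whole frame: 153835.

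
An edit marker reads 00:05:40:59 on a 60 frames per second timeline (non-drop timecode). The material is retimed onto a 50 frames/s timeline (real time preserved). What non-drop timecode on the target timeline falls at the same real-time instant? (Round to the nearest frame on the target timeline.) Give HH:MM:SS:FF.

Source frame index: (0×3600 + 5×60 + 40) × 60 + 59 = 20459.
Real time: 20459 / (60) = 20459/60 s.
Target frame: (20459/60) × (50) = 102295/6 ≈ 17049.167 → 17049.
At 50 labels/s: frame 17049 → 00:05:40:49.

00:05:40:49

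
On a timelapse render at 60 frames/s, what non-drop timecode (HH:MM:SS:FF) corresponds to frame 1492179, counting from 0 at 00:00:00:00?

06:54:29:39

1492179 ÷ 60 = 24869 full seconds, remainder 39 frames.
24869 s = 6 h 54 min 29 s.
Timecode: 06:54:29:39.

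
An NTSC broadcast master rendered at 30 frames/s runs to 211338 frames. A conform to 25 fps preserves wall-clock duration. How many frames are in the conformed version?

176115 frames

Target frames = source frames × (target rate / source rate) = 211338 × (25)/(30) = 211338 × 5/6 = 176115.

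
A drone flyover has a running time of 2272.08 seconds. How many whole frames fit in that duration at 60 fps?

Frames = 2272.08 × 60 = 681624/5 ≈ 136324.8000.
Complete frames: 136324.

136324 frames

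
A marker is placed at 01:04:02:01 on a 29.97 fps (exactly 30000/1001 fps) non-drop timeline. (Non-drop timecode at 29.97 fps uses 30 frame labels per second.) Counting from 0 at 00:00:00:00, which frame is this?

Total seconds to the label: (1 × 3600 + 4 × 60 + 2) = 3842.
Frame index = 3842 × 30 + 1 = 115261.

frame 115261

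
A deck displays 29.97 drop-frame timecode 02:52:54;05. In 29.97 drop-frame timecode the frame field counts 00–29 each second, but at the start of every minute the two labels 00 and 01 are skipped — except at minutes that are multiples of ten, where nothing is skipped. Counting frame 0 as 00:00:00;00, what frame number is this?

310915

Complete 10-minute blocks: 17, each 17982 frames → 305694.
Remaining 2 whole minutes in the current block: 1800 + 1 × 1798 = 3598 frames.
Within the current minute: 54 × 30 + 5 − 2 = 1623 (labels ;00/;01 skipped at this minute). Total = 305694 + 3598 + 1623 = 310915.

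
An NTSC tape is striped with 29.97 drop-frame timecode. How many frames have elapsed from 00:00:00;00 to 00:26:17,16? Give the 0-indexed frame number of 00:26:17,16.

Complete 10-minute blocks: 2, each 17982 frames → 35964.
Remaining 6 whole minutes in the current block: 1800 + 5 × 1798 = 10790 frames.
Within the current minute: 17 × 30 + 16 − 2 = 524 (labels ;00/;01 skipped at this minute). Total = 35964 + 10790 + 524 = 47278.

47278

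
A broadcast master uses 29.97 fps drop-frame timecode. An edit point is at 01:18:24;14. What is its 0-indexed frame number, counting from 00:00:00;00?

140992

As if non-drop at 30 labels/s: (1 × 3600 + 18 × 60 + 24) × 30 + 14 = 141134.
Minute boundaries passed: 78; those not divisible by 10: 78 − 7 = 71; dropped labels = 2 × 71 = 142.
Actual frame index = 141134 − 142 = 140992.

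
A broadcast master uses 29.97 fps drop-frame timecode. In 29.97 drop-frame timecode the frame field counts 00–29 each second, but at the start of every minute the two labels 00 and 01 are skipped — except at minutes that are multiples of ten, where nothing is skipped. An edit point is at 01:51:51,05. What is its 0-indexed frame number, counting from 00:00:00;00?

201135

As if non-drop at 30 labels/s: (1 × 3600 + 51 × 60 + 51) × 30 + 5 = 201335.
Minute boundaries passed: 111; those not divisible by 10: 111 − 11 = 100; dropped labels = 2 × 100 = 200.
Actual frame index = 201335 − 200 = 201135.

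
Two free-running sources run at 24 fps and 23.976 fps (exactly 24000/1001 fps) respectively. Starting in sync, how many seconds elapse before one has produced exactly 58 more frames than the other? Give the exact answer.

29029/12 seconds

The gap grows by |24000/1001 − 24| = 24/1001 frames per second.
Time for a 58-frame gap: 58 ÷ (24/1001) = 29029/12 s.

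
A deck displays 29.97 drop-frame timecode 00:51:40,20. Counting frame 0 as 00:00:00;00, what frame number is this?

92928

Complete 10-minute blocks: 5, each 17982 frames → 89910.
Remaining 1 whole minute in the current block: 1800 + 0 × 1798 = 1800 frames.
Within the current minute: 40 × 30 + 20 − 2 = 1218 (labels ;00/;01 skipped at this minute). Total = 89910 + 1800 + 1218 = 92928.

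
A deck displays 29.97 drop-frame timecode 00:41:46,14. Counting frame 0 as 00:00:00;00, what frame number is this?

Complete 10-minute blocks: 4, each 17982 frames → 71928.
Remaining 1 whole minute in the current block: 1800 + 0 × 1798 = 1800 frames.
Within the current minute: 46 × 30 + 14 − 2 = 1392 (labels ;00/;01 skipped at this minute). Total = 71928 + 1800 + 1392 = 75120.

75120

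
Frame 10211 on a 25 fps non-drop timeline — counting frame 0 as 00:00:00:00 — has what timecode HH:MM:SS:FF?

10211 ÷ 25 = 408 full seconds, remainder 11 frames.
408 s = 0 h 6 min 48 s.
Timecode: 00:06:48:11.

00:06:48:11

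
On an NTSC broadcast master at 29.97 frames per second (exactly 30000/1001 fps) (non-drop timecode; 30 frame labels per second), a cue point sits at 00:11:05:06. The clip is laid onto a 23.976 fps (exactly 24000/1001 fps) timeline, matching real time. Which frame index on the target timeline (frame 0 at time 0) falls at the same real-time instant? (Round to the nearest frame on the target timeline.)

Source frame index: (0×3600 + 11×60 + 5) × 30 + 6 = 19956.
Real time: 19956 / (30000/1001) = 1664663/2500 s.
Target frame: (1664663/2500) × (24000/1001) = 79824/5 ≈ 15964.800 → 15965.

frame 15965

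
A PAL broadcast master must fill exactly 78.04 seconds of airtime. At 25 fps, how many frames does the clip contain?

Frames = 78.04 × 25 = 1951.

1951 frames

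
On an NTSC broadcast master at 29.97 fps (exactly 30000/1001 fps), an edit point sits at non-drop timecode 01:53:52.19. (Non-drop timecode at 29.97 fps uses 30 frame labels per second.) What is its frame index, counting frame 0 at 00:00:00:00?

Total seconds to the label: (1 × 3600 + 53 × 60 + 52) = 6832.
Frame index = 6832 × 30 + 19 = 204979.

204979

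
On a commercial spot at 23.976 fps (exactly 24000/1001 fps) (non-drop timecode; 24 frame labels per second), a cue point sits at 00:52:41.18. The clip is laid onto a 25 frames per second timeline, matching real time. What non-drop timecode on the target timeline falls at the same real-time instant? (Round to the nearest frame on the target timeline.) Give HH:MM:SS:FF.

Source frame index: (0×3600 + 52×60 + 41) × 24 + 18 = 75882.
Real time: 75882 / (24000/1001) = 12659647/4000 s.
Target frame: (12659647/4000) × (25) = 12659647/160 ≈ 79122.794 → 79123.
At 25 labels/s: frame 79123 → 00:52:44:23.

00:52:44:23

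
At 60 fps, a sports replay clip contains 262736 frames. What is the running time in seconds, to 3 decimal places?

Running time = 262736 × 1/60 = 65684/15 s ≈ 4378.933 s.

4378.933 seconds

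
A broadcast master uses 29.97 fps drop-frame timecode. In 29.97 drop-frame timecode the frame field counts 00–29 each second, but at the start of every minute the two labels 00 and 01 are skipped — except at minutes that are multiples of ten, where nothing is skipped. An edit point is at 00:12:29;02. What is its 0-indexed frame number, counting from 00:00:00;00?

22450

Complete 10-minute blocks: 1, each 17982 frames → 17982.
Remaining 2 whole minutes in the current block: 1800 + 1 × 1798 = 3598 frames.
Within the current minute: 29 × 30 + 2 − 2 = 870 (labels ;00/;01 skipped at this minute). Total = 17982 + 3598 + 870 = 22450.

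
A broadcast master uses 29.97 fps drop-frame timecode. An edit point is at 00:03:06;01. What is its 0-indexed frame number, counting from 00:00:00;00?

As if non-drop at 30 labels/s: (0 × 3600 + 3 × 60 + 6) × 30 + 1 = 5581.
Minute boundaries passed: 3; those not divisible by 10: 3 − 0 = 3; dropped labels = 2 × 3 = 6.
Actual frame index = 5581 − 6 = 5575.

5575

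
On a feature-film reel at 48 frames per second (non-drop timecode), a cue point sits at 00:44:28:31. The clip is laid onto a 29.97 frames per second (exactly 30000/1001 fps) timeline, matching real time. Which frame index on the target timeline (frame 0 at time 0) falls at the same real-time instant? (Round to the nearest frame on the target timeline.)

Source frame index: (0×3600 + 44×60 + 28) × 48 + 31 = 128095.
Real time: 128095 / (48) = 128095/48 s.
Target frame: (128095/48) × (30000/1001) = 7278125/91 ≈ 79979.396 → 79979.

frame 79979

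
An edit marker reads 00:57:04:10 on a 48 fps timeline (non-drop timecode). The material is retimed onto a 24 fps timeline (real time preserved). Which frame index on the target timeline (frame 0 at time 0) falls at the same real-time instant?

Source frame index: (0×3600 + 57×60 + 4) × 48 + 10 = 164362.
Real time: 164362 / (48) = 82181/24 s.
Target frame: (82181/24) × (24) = 82181.

frame 82181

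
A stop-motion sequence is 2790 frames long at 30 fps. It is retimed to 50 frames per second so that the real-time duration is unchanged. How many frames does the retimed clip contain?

4650 frames

Target frames = source frames × (target rate / source rate) = 2790 × (50)/(30) = 2790 × 5/3 = 4650.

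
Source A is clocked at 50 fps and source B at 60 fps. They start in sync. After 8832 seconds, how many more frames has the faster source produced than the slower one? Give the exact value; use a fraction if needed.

A emits 50 × 8832 = 441600 frames; B emits 60 × 8832 = 529920.
Difference = 88320 frames; B is ahead of A.

88320 frames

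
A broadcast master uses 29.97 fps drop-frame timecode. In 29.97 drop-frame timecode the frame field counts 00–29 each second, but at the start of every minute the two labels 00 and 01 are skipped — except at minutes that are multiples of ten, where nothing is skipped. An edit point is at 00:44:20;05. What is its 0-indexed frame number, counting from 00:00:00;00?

79725

Complete 10-minute blocks: 4, each 17982 frames → 71928.
Remaining 4 whole minutes in the current block: 1800 + 3 × 1798 = 7194 frames.
Within the current minute: 20 × 30 + 5 − 2 = 603 (labels ;00/;01 skipped at this minute). Total = 71928 + 7194 + 603 = 79725.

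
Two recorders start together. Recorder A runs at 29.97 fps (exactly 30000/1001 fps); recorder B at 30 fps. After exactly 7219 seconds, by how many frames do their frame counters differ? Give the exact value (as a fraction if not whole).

216570/1001 frames

A emits 30000/1001 × 7219 = 216570000/1001 frames; B emits 30 × 7219 = 216570.
Difference = 216570/1001 frames (≈ 216.3536); B is ahead of A.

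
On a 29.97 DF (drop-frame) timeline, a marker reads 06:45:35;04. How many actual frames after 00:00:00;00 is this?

Complete 10-minute blocks: 40, each 17982 frames → 719280.
Remaining 5 whole minutes in the current block: 1800 + 4 × 1798 = 8992 frames.
Within the current minute: 35 × 30 + 4 − 2 = 1052 (labels ;00/;01 skipped at this minute). Total = 719280 + 8992 + 1052 = 729324.

729324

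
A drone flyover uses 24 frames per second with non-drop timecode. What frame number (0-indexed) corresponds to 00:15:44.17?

Total seconds to the label: (0 × 3600 + 15 × 60 + 44) = 944.
Frame index = 944 × 24 + 17 = 22673.

22673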